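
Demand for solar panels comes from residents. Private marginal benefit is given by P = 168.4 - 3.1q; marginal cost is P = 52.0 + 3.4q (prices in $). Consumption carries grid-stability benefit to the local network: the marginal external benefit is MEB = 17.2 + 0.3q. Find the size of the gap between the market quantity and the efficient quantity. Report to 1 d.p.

3.6 units

Market equilibrium (private): 52.0 + 3.4q = 168.4 - 3.1q → q_m = 17.9077.
Social marginal benefit = demand + MEB = 185.6 - 2.8q.
Set SMB = MC: 185.6 - 2.8q = 52.0 + 3.4q → q* = 21.5484.
Gap = |17.9077 − 21.5484| = 3.6407.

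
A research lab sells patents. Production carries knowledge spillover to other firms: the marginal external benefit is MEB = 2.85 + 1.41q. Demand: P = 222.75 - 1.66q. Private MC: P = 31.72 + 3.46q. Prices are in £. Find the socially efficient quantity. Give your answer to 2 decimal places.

q* = 52.26

Social marginal cost = private MC − MEB = 28.87 + 2.05q.
Set SMC = demand: 28.87 + 2.05q = 222.75 - 1.66q → q* = 52.2588.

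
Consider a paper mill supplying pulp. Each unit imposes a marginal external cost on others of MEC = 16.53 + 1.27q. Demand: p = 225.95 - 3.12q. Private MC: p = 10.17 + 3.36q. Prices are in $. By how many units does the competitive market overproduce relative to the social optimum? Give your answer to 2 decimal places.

Market equilibrium (private): 10.17 + 3.36q = 225.95 - 3.12q → q_m = 33.2994.
Social marginal cost = private MC + MEC = 26.70 + 4.63q.
Set SMC = demand: 26.70 + 4.63q = 225.95 - 3.12q → q* = 25.7097.
Gap = |33.2994 − 25.7097| = 7.5897.

7.59 units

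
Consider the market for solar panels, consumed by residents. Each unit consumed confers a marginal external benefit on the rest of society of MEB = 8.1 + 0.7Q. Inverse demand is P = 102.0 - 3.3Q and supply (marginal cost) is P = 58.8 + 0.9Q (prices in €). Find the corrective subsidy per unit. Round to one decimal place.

Social marginal benefit = demand + MEB = 110.1 - 2.6Q.
Set SMB = MC: 110.1 - 2.6Q = 58.8 + 0.9Q → Q* = 14.6571.
The Pigouvian subsidy equals MEB at Q*: 8.1 + 0.7×14.6571 = 18.3600.

subsidy = €18.4 per unit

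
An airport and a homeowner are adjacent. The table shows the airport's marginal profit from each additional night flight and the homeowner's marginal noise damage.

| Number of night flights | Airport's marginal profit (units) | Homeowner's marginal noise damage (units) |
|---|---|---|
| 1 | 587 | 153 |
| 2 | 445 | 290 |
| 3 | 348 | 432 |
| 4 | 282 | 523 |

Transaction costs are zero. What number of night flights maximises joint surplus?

Bargaining reaches the level where marginal profit last exceeds marginal noise damage.
That holds through level 2 (445 ≥ 290) but not at 3 (348 < 432).

2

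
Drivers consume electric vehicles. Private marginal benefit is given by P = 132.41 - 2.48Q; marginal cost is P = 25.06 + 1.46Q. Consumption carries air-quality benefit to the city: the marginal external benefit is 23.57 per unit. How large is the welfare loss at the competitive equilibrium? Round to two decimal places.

DWL = 70.50

Market equilibrium (private): 25.06 + 1.46Q = 132.41 - 2.48Q → Q_m = 27.2462.
Social marginal benefit = demand + MEB = 155.98 - 2.48Q.
Set SMB = MC: 155.98 - 2.48Q = 25.06 + 1.46Q → Q* = 33.2284.
The loss is the area between SMB and MC from Q* to Q_m; with linear curves that's a triangle of height MEB(Q_m).
DWL = ½ × 5.9822 × 23.5700 = 70.5002.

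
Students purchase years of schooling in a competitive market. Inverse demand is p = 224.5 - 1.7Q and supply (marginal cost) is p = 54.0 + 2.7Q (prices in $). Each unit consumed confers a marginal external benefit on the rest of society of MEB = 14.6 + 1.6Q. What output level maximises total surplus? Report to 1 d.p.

Q* = 66.1

Social marginal benefit = demand + MEB = 239.1 - 0.1Q.
Set SMB = MC: 239.1 - 0.1Q = 54.0 + 2.7Q → Q* = 66.1071.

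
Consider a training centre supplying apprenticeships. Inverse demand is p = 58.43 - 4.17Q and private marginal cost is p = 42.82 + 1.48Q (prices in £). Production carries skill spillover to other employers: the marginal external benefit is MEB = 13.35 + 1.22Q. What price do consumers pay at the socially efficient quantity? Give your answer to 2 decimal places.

Social marginal cost = private MC − MEB = 29.47 + 0.26Q.
Set SMC = demand: 29.47 + 0.26Q = 58.43 - 4.17Q → Q* = 6.5372.
Consumer price on the demand curve at Q*: 58.43 − 4.17×6.5372 = 31.1699.

P = £31.17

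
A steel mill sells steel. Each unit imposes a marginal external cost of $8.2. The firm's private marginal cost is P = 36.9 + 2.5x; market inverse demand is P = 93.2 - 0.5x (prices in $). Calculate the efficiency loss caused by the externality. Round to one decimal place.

DWL = $11.2

Market equilibrium (private): 36.9 + 2.5x = 93.2 - 0.5x → x_m = 18.7667.
Social marginal cost = private MC + MEC = 45.1 + 2.5x.
Set SMC = demand: 45.1 + 2.5x = 93.2 - 0.5x → x* = 16.0333.
The loss is the area between SMC and demand from x* to x_m; with linear curves that's a triangle of height MEC(x_m).
DWL = ½ × 2.7334 × 8.2000 = 11.2069.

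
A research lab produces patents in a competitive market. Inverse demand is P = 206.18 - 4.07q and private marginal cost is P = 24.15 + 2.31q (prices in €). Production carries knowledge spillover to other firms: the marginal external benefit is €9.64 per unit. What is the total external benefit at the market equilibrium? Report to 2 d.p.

€275.04

Market equilibrium (private): 24.15 + 2.31q = 206.18 - 4.07q → q_m = 28.5313.
Total external benefit = MEB × q_m = 9.64 × 28.5313 = 275.0417.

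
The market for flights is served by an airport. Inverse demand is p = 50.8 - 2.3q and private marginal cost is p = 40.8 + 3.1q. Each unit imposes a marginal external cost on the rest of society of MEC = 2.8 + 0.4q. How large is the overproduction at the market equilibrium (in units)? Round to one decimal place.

0.6 units

Market equilibrium (private): 40.8 + 3.1q = 50.8 - 2.3q → q_m = 1.8519.
Social marginal cost = private MC + MEC = 43.6 + 3.5q.
Set SMC = demand: 43.6 + 3.5q = 50.8 - 2.3q → q* = 1.2414.
Gap = |1.8519 − 1.2414| = 0.6105.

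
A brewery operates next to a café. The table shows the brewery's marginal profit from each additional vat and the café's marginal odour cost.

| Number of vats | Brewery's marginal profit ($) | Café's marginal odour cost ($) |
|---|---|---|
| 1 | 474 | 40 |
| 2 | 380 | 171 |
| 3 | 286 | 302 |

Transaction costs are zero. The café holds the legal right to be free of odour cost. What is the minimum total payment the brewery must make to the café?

Efficient level: marginal profit ≥ marginal odour cost through level 2, so k* = 2.
With the café holding the right, the brewery must at least compensate total damage at k*: 40 + 171 = 211.

$211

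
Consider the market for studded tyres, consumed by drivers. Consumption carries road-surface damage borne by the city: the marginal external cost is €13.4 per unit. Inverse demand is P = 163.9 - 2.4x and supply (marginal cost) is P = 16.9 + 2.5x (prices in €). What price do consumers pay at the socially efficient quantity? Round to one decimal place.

Social marginal benefit = demand − MEC = 150.5 - 2.4x.
Set SMB = MC: 150.5 - 2.4x = 16.9 + 2.5x → x* = 27.2653.
Consumer price on the demand curve at x*: 163.9 − 2.4×27.2653 = 98.4633.

P = €98.5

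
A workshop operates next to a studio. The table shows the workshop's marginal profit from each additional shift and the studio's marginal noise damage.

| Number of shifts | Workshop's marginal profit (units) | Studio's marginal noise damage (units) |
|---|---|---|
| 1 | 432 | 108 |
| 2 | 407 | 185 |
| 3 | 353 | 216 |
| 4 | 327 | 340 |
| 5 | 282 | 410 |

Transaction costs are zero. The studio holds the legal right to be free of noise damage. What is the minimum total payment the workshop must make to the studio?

Efficient level: marginal profit ≥ marginal noise damage through level 3, so k* = 3.
With the studio holding the right, the workshop must at least compensate total damage at k*: 108 + 185 + 216 = 509.

509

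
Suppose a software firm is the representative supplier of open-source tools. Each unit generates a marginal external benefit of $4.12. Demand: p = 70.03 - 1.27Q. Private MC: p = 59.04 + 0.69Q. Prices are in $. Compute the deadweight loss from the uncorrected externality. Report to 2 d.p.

Market equilibrium (private): 59.04 + 0.69Q = 70.03 - 1.27Q → Q_m = 5.6071.
Social marginal cost = private MC − MEB = 54.92 + 0.69Q.
Set SMC = demand: 54.92 + 0.69Q = 70.03 - 1.27Q → Q* = 7.7092.
Height of the DWL triangle at Q_m is demand(Q_m) − SMC(Q_m) = MEB(Q_m) = 4.1200.
DWL = ½ × 2.1021 × 4.1200 = 4.3303.

DWL = $4.33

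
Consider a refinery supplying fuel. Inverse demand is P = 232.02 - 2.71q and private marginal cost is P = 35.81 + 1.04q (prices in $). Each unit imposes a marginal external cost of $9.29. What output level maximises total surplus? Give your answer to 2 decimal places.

q* = 49.85

Social marginal cost = private MC + MEC = 45.10 + 1.04q.
Set SMC = demand: 45.10 + 1.04q = 232.02 - 2.71q → q* = 49.8453.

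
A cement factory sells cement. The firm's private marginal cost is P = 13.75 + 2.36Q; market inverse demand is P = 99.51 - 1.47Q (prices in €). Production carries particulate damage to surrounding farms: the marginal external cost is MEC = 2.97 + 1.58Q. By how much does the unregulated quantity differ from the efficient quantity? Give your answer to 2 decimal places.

Market equilibrium (private): 13.75 + 2.36Q = 99.51 - 1.47Q → Q_m = 22.3916.
Social marginal cost = private MC + MEC = 16.72 + 3.94Q.
Set SMC = demand: 16.72 + 3.94Q = 99.51 - 1.47Q → Q* = 15.3031.
Gap = |22.3916 − 15.3031| = 7.0885.

7.09 units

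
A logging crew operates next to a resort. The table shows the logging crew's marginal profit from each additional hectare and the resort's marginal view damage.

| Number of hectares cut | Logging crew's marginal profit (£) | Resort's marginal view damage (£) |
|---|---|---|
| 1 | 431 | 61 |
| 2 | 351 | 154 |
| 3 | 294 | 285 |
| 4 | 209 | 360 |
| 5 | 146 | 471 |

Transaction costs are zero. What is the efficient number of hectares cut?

3

Bargaining reaches the level where marginal profit last exceeds marginal view damage.
That holds through level 3 (294 ≥ 285) but not at 4 (209 < 360).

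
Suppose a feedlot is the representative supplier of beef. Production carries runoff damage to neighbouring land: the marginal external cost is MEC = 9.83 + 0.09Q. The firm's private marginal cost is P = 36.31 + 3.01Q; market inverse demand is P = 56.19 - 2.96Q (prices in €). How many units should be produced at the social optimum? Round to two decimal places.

Social marginal cost = private MC + MEC = 46.14 + 3.10Q.
Set SMC = demand: 46.14 + 3.10Q = 56.19 - 2.96Q → Q* = 1.6584.

Q* = 1.66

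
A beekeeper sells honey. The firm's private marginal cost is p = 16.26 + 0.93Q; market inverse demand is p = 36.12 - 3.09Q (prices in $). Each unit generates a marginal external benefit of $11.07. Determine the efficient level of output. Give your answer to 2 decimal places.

Social marginal cost = private MC − MEB = 5.19 + 0.93Q.
Set SMC = demand: 5.19 + 0.93Q = 36.12 - 3.09Q → Q* = 7.6940.

Q* = 7.69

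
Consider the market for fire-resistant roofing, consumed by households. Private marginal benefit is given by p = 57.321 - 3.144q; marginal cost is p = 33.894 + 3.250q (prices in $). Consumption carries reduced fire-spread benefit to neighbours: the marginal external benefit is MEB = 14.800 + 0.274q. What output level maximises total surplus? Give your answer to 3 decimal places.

Social marginal benefit = demand + MEB = 72.121 - 2.870q.
Set SMB = MC: 72.121 - 2.870q = 33.894 + 3.250q → q* = 6.2462.

q* = 6.246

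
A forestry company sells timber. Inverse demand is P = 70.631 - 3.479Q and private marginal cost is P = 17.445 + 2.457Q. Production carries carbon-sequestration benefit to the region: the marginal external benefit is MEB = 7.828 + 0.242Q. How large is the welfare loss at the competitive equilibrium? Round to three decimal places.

Market equilibrium (private): 17.445 + 2.457Q = 70.631 - 3.479Q → Q_m = 8.9599.
Social marginal cost = private MC − MEB = 9.617 + 2.215Q.
Set SMC = demand: 9.617 + 2.215Q = 70.631 - 3.479Q → Q* = 10.7155.
Between Q* and Q_m the wedge demand − SMC runs linearly from 0 to MEB(Q_m), so the loss is a triangle.
DWL = ½ × 1.7556 × 9.9963 = 8.7748.

DWL = 8.775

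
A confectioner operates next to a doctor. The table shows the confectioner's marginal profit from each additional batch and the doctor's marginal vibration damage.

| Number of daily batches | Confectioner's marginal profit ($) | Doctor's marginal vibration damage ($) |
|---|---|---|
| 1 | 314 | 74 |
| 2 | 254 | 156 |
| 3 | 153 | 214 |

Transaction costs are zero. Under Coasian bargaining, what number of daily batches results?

2

Bargaining reaches the level where marginal profit last exceeds marginal vibration damage.
That holds through level 2 (254 ≥ 156) but not at 3 (153 < 214).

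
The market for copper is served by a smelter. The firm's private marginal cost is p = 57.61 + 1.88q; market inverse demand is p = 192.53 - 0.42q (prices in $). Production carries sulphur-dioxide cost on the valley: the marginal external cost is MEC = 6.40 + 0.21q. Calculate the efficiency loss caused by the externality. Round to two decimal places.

DWL = $69.80

Market equilibrium (private): 57.61 + 1.88q = 192.53 - 0.42q → q_m = 58.6609.
Social marginal cost = private MC + MEC = 64.01 + 2.09q.
Set SMC = demand: 64.01 + 2.09q = 192.53 - 0.42q → q* = 51.2032.
The loss is the area between SMC and demand from q* to q_m; with linear curves that's a triangle of height MEC(q_m).
DWL = ½ × 7.4577 × 18.7188 = 69.7996.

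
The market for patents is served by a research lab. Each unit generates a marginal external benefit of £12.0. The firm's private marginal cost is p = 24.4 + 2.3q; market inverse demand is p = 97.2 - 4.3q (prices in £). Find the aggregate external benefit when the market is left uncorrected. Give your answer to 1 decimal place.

£132.4

Market equilibrium (private): 24.4 + 2.3q = 97.2 - 4.3q → q_m = 11.0303.
Total external benefit = MEB × q_m = 12.0 × 11.0303 = 132.3636.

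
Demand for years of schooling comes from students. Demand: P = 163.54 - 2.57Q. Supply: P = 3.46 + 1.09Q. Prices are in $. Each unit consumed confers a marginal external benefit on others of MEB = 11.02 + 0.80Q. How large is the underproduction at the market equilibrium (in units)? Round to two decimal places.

16.09 units

Market equilibrium (private): 3.46 + 1.09Q = 163.54 - 2.57Q → Q_m = 43.7377.
Social marginal benefit = demand + MEB = 174.56 - 1.77Q.
Set SMB = MC: 174.56 - 1.77Q = 3.46 + 1.09Q → Q* = 59.8252.
Gap = |43.7377 − 59.8252| = 16.0875.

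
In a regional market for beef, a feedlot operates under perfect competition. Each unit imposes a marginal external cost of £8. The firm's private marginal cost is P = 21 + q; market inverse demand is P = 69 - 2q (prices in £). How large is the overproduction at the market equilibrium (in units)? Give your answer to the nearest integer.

Market equilibrium (private): 21 + q = 69 - 2q → q_m = 16.0000.
Social marginal cost = private MC + MEC = 29 + q.
Set SMC = demand: 29 + q = 69 - 2q → q* = 13.3333.
Gap = |16.0000 − 13.3333| = 2.6667.

3 units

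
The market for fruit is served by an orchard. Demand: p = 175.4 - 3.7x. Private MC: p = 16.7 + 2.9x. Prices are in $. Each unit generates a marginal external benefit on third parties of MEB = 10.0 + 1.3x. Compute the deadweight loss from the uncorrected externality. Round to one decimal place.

DWL = $160.6

Market equilibrium (private): 16.7 + 2.9x = 175.4 - 3.7x → x_m = 24.0455.
Social marginal cost = private MC − MEB = 6.7 + 1.6x.
Set SMC = demand: 6.7 + 1.6x = 175.4 - 3.7x → x* = 31.8302.
Between x* and x_m the wedge demand − SMC runs linearly from 0 to MEB(x_m), so the loss is a triangle.
DWL = ½ × 7.7847 × 41.2591 = 160.5949.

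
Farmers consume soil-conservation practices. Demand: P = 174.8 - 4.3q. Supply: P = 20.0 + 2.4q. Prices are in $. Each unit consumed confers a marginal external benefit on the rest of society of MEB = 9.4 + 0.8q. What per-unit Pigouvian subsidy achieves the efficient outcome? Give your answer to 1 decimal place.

Social marginal benefit = demand + MEB = 184.2 - 3.5q.
Set SMB = MC: 184.2 - 3.5q = 20.0 + 2.4q → q* = 27.8305.
The Pigouvian subsidy equals MEB at q*: 9.4 + 0.8×27.8305 = 31.6644.

subsidy = $31.7 per unit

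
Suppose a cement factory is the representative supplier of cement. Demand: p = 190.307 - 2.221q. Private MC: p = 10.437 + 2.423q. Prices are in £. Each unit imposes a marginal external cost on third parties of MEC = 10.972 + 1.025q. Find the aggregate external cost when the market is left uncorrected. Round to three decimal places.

£1193.788

Market equilibrium (private): 10.437 + 2.423q = 190.307 - 2.221q → q_m = 38.7317.
Total external cost = ∫₀^{q_m} (10.972 + 1.025q) dq = 10.972×38.7317 + ½×1.025×38.7317² = 1193.7883.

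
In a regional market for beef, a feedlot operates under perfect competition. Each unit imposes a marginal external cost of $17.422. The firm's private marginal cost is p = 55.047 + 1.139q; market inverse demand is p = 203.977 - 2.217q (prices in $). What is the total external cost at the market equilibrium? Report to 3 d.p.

$773.140

Market equilibrium (private): 55.047 + 1.139q = 203.977 - 2.217q → q_m = 44.3772.
Total external cost = MEC × q_m = 17.422 × 44.3772 = 773.1396.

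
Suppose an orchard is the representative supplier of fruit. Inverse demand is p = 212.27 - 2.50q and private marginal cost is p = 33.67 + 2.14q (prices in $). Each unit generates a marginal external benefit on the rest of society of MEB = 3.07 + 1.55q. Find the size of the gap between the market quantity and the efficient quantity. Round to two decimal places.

Market equilibrium (private): 33.67 + 2.14q = 212.27 - 2.50q → q_m = 38.4914.
Social marginal cost = private MC − MEB = 30.60 + 0.59q.
Set SMC = demand: 30.60 + 0.59q = 212.27 - 2.50q → q* = 58.7929.
Gap = |38.4914 − 58.7929| = 20.3015.

20.30 units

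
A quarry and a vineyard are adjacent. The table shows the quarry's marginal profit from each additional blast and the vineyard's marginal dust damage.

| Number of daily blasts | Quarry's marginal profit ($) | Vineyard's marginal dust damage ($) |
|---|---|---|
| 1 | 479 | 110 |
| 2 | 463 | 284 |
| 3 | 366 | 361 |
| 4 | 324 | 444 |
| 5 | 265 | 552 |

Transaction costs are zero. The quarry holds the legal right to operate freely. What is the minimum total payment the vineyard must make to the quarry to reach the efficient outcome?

$589

Left alone the quarry would choose level 5 (marginal profit stays positive).
Efficient level: k* = 3 (marginal profit ≥ marginal dust damage through 3).
The vineyard must at least cover the quarry's forgone profit from cutting 5→3: 324 + 265 = 589.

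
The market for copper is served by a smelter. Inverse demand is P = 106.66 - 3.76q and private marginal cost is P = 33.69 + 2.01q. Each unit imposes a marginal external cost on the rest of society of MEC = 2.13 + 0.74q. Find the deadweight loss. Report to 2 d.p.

Market equilibrium (private): 33.69 + 2.01q = 106.66 - 3.76q → q_m = 12.6464.
Social marginal cost = private MC + MEC = 35.82 + 2.75q.
Set SMC = demand: 35.82 + 2.75q = 106.66 - 3.76q → q* = 10.8817.
The loss is the area between SMC and demand from q* to q_m; with linear curves that's a triangle of height MEC(q_m).
DWL = ½ × 1.7647 × 11.4884 = 10.1368.

DWL = 10.14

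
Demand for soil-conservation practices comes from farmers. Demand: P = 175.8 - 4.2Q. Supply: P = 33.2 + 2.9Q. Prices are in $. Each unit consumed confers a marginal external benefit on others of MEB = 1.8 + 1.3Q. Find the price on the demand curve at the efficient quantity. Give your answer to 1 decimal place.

Social marginal benefit = demand + MEB = 177.6 - 2.9Q.
Set SMB = MC: 177.6 - 2.9Q = 33.2 + 2.9Q → Q* = 24.8966.
Consumer price on the demand curve at Q*: 175.8 − 4.2×24.8966 = 71.2343.

P = $71.2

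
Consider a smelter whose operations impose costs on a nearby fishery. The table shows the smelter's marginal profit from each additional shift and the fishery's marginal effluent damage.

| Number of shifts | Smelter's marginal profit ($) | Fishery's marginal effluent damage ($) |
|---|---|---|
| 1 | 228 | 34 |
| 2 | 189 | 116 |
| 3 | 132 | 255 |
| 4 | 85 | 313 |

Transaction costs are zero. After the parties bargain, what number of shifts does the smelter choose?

Bargaining reaches the level where marginal profit last exceeds marginal effluent damage.
That holds through level 2 (189 ≥ 116) but not at 3 (132 < 255).

2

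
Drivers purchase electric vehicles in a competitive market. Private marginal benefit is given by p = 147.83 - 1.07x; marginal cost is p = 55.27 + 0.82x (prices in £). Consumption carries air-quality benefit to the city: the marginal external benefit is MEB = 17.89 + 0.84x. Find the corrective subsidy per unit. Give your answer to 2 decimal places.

subsidy = £106.25 per unit

Social marginal benefit = demand + MEB = 165.72 - 0.23x.
Set SMB = MC: 165.72 - 0.23x = 55.27 + 0.82x → x* = 105.1905.
The Pigouvian subsidy equals MEB at x*: 17.89 + 0.84×105.1905 = 106.2500.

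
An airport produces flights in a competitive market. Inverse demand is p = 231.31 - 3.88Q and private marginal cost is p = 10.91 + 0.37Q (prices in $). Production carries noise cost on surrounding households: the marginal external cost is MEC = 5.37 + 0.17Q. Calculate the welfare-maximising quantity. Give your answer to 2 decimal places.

Social marginal cost = private MC + MEC = 16.28 + 0.54Q.
Set SMC = demand: 16.28 + 0.54Q = 231.31 - 3.88Q → Q* = 48.6493.

Q* = 48.65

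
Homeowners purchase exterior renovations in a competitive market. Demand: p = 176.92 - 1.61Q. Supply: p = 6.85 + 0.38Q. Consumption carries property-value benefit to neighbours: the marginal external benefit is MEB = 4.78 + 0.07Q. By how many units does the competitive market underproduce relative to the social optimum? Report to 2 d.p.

Market equilibrium (private): 6.85 + 0.38Q = 176.92 - 1.61Q → Q_m = 85.4623.
Social marginal benefit = demand + MEB = 181.70 - 1.54Q.
Set SMB = MC: 181.70 - 1.54Q = 6.85 + 0.38Q → Q* = 91.0677.
Gap = |85.4623 − 91.0677| = 5.6054.

5.61 units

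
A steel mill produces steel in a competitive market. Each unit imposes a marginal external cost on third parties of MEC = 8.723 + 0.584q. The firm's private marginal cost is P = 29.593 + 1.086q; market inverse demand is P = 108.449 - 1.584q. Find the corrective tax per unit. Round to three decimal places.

Social marginal cost = private MC + MEC = 38.316 + 1.670q.
Set SMC = demand: 38.316 + 1.670q = 108.449 - 1.584q → q* = 21.5529.
The Pigouvian tax equals MEC at q*: 8.723 + 0.584×21.5529 = 21.3099.

tax = 21.310 per unit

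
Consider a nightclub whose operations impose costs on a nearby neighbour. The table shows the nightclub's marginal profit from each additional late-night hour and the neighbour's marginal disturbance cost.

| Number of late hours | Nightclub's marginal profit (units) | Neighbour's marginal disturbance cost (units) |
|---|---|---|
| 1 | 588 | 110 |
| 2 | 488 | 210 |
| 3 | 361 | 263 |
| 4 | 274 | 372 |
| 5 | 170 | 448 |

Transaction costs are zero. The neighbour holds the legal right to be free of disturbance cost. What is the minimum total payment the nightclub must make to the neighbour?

Efficient level: marginal profit ≥ marginal disturbance cost through level 3, so k* = 3.
With the neighbour holding the right, the nightclub must at least compensate total damage at k*: 110 + 210 + 263 = 583.

583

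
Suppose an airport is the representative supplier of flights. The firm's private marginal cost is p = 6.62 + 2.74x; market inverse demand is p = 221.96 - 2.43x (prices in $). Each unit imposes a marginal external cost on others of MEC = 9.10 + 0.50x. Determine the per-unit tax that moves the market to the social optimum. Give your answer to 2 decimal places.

tax = $27.29 per unit

Social marginal cost = private MC + MEC = 15.72 + 3.24x.
Set SMC = demand: 15.72 + 3.24x = 221.96 - 2.43x → x* = 36.3739.
The Pigouvian tax equals MEC at x*: 9.10 + 0.50×36.3739 = 27.2870.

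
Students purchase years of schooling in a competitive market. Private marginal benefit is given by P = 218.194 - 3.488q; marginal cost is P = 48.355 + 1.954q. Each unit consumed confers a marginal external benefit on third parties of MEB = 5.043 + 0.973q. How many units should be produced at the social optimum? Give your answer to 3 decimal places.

q* = 39.132

Social marginal benefit = demand + MEB = 223.237 - 2.515q.
Set SMB = MC: 223.237 - 2.515q = 48.355 + 1.954q → q* = 39.1322.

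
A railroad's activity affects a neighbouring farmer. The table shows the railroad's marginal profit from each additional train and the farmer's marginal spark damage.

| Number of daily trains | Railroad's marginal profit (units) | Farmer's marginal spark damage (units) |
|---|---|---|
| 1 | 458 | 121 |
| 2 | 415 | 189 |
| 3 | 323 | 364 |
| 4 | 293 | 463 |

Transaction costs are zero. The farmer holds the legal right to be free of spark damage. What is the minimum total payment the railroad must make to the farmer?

310

Efficient level: marginal profit ≥ marginal spark damage through level 2, so k* = 2.
With the farmer holding the right, the railroad must at least compensate total damage at k*: 121 + 189 = 310.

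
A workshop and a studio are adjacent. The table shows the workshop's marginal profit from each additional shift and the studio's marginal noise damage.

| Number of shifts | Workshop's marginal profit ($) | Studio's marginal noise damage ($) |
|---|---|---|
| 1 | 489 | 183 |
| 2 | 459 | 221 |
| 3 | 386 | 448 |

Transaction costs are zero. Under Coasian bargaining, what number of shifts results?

Bargaining reaches the level where marginal profit last exceeds marginal noise damage.
That holds through level 2 (459 ≥ 221) but not at 3 (386 < 448).

2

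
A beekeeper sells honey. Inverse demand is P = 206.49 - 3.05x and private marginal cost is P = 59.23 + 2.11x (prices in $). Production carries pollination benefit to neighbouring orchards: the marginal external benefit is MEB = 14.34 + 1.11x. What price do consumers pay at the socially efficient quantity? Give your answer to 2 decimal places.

P = $84.79

Social marginal cost = private MC − MEB = 44.89 + x.
Set SMC = demand: 44.89 + x = 206.49 - 3.05x → x* = 39.9012.
Consumer price on the demand curve at x*: 206.49 − 3.05×39.9012 = 84.7913.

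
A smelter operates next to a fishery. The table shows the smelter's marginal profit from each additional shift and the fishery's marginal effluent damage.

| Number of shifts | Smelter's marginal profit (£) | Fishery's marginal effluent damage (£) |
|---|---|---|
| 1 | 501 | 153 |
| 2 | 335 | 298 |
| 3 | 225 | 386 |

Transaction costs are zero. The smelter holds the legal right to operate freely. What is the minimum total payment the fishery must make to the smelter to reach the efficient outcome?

Left alone the smelter would choose level 3 (marginal profit stays positive).
Efficient level: k* = 2 (marginal profit ≥ marginal effluent damage through 2).
The fishery must at least cover the smelter's forgone profit from cutting 3→2: 225 = 225.

£225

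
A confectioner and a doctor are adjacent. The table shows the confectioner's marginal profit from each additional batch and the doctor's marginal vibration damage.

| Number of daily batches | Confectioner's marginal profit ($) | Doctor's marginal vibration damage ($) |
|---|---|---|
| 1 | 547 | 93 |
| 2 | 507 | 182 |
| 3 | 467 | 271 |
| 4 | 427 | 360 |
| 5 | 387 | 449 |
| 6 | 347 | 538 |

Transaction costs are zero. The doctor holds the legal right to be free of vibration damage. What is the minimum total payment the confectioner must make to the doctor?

Efficient level: marginal profit ≥ marginal vibration damage through level 4, so k* = 4.
With the doctor holding the right, the confectioner must at least compensate total damage at k*: 93 + 182 + 271 + 360 = 906.

$906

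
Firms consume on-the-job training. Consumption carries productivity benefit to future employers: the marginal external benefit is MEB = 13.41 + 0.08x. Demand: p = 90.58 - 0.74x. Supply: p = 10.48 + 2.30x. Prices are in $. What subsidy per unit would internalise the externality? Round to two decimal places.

subsidy = $15.94 per unit

Social marginal benefit = demand + MEB = 103.99 - 0.66x.
Set SMB = MC: 103.99 - 0.66x = 10.48 + 2.30x → x* = 31.5912.
The Pigouvian subsidy equals MEB at x*: 13.41 + 0.08×31.5912 = 15.9373.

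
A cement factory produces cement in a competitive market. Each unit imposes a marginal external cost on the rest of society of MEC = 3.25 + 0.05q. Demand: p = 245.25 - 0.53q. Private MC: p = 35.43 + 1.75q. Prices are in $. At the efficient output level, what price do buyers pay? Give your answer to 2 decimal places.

Social marginal cost = private MC + MEC = 38.68 + 1.80q.
Set SMC = demand: 38.68 + 1.80q = 245.25 - 0.53q → q* = 88.6567.
Consumer price on the demand curve at q*: 245.25 − 0.53×88.6567 = 198.2619.

P = $198.26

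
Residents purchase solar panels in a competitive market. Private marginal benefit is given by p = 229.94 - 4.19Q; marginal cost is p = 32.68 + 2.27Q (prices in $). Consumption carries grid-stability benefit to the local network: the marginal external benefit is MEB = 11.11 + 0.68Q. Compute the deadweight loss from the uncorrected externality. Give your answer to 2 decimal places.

DWL = $87.89

Market equilibrium (private): 32.68 + 2.27Q = 229.94 - 4.19Q → Q_m = 30.5356.
Social marginal benefit = demand + MEB = 241.05 - 3.51Q.
Set SMB = MC: 241.05 - 3.51Q = 32.68 + 2.27Q → Q* = 36.0502.
The loss is the area between SMB and MC from Q* to Q_m; with linear curves that's a triangle of height MEB(Q_m).
DWL = ½ × 5.5146 × 31.8742 = 87.8867.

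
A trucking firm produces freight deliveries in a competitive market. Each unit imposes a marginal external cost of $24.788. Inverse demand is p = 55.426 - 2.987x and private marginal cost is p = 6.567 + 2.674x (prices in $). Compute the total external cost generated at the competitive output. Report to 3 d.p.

$213.940

Market equilibrium (private): 6.567 + 2.674x = 55.426 - 2.987x → x_m = 8.6308.
Total external cost = MEC × x_m = 24.788 × 8.6308 = 213.9403.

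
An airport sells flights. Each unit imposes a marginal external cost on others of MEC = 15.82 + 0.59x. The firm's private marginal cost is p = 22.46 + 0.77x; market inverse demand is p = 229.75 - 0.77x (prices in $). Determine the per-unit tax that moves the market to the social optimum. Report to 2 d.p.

tax = $68.86 per unit

Social marginal cost = private MC + MEC = 38.28 + 1.36x.
Set SMC = demand: 38.28 + 1.36x = 229.75 - 0.77x → x* = 89.8920.
The Pigouvian tax equals MEC at x*: 15.82 + 0.59×89.8920 = 68.8563.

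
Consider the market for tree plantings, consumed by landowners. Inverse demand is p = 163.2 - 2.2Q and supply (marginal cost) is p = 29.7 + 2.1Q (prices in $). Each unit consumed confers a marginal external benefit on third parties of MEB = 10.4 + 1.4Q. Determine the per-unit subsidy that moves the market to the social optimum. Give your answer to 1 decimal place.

Social marginal benefit = demand + MEB = 173.6 - 0.8Q.
Set SMB = MC: 173.6 - 0.8Q = 29.7 + 2.1Q → Q* = 49.6207.
The Pigouvian subsidy equals MEB at Q*: 10.4 + 1.4×49.6207 = 79.8690.

subsidy = $79.9 per unit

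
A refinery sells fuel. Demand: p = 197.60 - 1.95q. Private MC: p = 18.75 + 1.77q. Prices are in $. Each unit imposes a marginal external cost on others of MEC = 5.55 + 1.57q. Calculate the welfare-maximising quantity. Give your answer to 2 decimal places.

q* = 32.76

Social marginal cost = private MC + MEC = 24.30 + 3.34q.
Set SMC = demand: 24.30 + 3.34q = 197.60 - 1.95q → q* = 32.7599.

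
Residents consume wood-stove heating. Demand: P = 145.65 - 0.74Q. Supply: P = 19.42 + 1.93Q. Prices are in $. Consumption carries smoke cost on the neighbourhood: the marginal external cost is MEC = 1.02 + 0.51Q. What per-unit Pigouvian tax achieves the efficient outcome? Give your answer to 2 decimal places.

Social marginal benefit = demand − MEC = 144.63 - 1.25Q.
Set SMB = MC: 144.63 - 1.25Q = 19.42 + 1.93Q → Q* = 39.3742.
The Pigouvian tax equals MEC at Q*: 1.02 + 0.51×39.3742 = 21.1008.

tax = $21.10 per unit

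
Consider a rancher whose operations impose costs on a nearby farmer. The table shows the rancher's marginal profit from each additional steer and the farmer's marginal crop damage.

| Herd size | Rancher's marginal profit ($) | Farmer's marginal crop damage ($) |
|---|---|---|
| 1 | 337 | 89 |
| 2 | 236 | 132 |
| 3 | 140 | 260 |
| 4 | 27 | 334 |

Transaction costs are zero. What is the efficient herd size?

2

Bargaining reaches the level where marginal profit last exceeds marginal crop damage.
That holds through level 2 (236 ≥ 132) but not at 3 (140 < 260).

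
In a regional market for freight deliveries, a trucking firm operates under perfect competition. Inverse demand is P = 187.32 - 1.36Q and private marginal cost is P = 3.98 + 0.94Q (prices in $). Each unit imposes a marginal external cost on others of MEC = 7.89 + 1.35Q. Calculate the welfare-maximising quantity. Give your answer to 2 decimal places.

Social marginal cost = private MC + MEC = 11.87 + 2.29Q.
Set SMC = demand: 11.87 + 2.29Q = 187.32 - 1.36Q → Q* = 48.0685.

Q* = 48.07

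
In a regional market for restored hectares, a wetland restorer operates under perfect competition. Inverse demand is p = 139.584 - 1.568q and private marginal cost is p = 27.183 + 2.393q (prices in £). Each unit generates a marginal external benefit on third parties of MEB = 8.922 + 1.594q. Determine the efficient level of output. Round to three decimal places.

q* = 51.256

Social marginal cost = private MC − MEB = 18.261 + 0.799q.
Set SMC = demand: 18.261 + 0.799q = 139.584 - 1.568q → q* = 51.2560.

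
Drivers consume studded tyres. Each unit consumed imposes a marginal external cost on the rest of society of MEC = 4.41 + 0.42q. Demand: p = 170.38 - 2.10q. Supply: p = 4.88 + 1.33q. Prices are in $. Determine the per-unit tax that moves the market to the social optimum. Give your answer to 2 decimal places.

Social marginal benefit = demand − MEC = 165.97 - 2.52q.
Set SMB = MC: 165.97 - 2.52q = 4.88 + 1.33q → q* = 41.8416.
The Pigouvian tax equals MEC at q*: 4.41 + 0.42×41.8416 = 21.9835.

tax = $21.98 per unit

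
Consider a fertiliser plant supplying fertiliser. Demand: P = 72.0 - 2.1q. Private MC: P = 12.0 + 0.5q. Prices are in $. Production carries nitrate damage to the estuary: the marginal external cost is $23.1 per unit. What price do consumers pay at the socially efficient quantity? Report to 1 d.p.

Social marginal cost = private MC + MEC = 35.1 + 0.5q.
Set SMC = demand: 35.1 + 0.5q = 72.0 - 2.1q → q* = 14.1923.
Consumer price on the demand curve at q*: 72.0 − 2.1×14.1923 = 42.1962.

P = $42.2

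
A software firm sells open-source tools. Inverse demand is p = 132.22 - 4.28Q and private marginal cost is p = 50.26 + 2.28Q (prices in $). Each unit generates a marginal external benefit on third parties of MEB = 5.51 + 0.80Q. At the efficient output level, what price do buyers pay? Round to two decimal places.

Social marginal cost = private MC − MEB = 44.75 + 1.48Q.
Set SMC = demand: 44.75 + 1.48Q = 132.22 - 4.28Q → Q* = 15.1858.
Consumer price on the demand curve at Q*: 132.22 − 4.28×15.1858 = 67.2248.

P = $67.22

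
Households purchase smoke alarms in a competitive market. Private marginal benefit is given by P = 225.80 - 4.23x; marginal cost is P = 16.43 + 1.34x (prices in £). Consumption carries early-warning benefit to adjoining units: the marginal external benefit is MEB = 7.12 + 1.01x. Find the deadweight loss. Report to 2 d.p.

DWL = £222.88

Market equilibrium (private): 16.43 + 1.34x = 225.80 - 4.23x → x_m = 37.5889.
Social marginal benefit = demand + MEB = 232.92 - 3.22x.
Set SMB = MC: 232.92 - 3.22x = 16.43 + 1.34x → x* = 47.4759.
The loss is the area between SMB and MC from x* to x_m; with linear curves that's a triangle of height MEB(x_m).
DWL = ½ × 9.8870 × 45.0848 = 222.8767.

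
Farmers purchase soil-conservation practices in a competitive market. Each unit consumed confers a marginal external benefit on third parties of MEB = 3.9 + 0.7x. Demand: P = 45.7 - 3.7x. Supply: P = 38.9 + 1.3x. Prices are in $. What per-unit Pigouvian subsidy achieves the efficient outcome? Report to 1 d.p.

subsidy = $5.6 per unit

Social marginal benefit = demand + MEB = 49.6 - 3.0x.
Set SMB = MC: 49.6 - 3.0x = 38.9 + 1.3x → x* = 2.4884.
The Pigouvian subsidy equals MEB at x*: 3.9 + 0.7×2.4884 = 5.6419.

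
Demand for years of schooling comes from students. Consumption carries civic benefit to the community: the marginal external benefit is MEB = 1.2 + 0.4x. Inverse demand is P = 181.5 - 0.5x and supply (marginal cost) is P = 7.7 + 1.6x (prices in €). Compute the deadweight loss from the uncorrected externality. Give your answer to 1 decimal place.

DWL = €346.1

Market equilibrium (private): 7.7 + 1.6x = 181.5 - 0.5x → x_m = 82.7619.
Social marginal benefit = demand + MEB = 182.7 - 0.1x.
Set SMB = MC: 182.7 - 0.1x = 7.7 + 1.6x → x* = 102.9412.
The welfare-loss triangle has base |x_m − x*| and height MEB(x_m) (the vertical gap between SMB and MC is zero at x* and MEB at x_m).
DWL = ½ × 20.1793 × 34.3048 = 346.1234.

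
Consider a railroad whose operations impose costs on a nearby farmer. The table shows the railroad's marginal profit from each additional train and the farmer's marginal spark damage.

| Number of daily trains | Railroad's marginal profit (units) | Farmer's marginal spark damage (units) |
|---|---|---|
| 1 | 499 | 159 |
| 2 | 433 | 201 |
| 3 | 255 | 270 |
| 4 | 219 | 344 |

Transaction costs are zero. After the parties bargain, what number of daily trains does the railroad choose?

Bargaining reaches the level where marginal profit last exceeds marginal spark damage.
That holds through level 2 (433 ≥ 201) but not at 3 (255 < 270).

2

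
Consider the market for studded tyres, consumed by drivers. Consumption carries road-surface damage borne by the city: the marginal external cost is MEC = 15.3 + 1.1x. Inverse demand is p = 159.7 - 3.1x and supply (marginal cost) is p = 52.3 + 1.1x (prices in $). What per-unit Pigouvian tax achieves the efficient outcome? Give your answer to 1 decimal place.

Social marginal benefit = demand − MEC = 144.4 - 4.2x.
Set SMB = MC: 144.4 - 4.2x = 52.3 + 1.1x → x* = 17.3774.
The Pigouvian tax equals MEC at x*: 15.3 + 1.1×17.3774 = 34.4151.

tax = $34.4 per unit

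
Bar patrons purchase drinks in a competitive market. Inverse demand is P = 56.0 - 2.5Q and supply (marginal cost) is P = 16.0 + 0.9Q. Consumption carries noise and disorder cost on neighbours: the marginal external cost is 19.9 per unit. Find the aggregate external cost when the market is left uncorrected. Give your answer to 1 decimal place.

234.1

Market equilibrium (private): 16.0 + 0.9Q = 56.0 - 2.5Q → Q_m = 11.7647.
Total external cost = MEC × Q_m = 19.9 × 11.7647 = 234.1175.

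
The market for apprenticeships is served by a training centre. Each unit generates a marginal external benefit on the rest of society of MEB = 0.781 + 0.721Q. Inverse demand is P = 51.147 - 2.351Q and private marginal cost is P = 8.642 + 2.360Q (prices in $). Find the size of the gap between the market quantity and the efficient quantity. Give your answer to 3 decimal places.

1.826 units

Market equilibrium (private): 8.642 + 2.360Q = 51.147 - 2.351Q → Q_m = 9.0225.
Social marginal cost = private MC − MEB = 7.861 + 1.639Q.
Set SMC = demand: 7.861 + 1.639Q = 51.147 - 2.351Q → Q* = 10.8486.
Gap = |9.0225 − 10.8486| = 1.8261.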